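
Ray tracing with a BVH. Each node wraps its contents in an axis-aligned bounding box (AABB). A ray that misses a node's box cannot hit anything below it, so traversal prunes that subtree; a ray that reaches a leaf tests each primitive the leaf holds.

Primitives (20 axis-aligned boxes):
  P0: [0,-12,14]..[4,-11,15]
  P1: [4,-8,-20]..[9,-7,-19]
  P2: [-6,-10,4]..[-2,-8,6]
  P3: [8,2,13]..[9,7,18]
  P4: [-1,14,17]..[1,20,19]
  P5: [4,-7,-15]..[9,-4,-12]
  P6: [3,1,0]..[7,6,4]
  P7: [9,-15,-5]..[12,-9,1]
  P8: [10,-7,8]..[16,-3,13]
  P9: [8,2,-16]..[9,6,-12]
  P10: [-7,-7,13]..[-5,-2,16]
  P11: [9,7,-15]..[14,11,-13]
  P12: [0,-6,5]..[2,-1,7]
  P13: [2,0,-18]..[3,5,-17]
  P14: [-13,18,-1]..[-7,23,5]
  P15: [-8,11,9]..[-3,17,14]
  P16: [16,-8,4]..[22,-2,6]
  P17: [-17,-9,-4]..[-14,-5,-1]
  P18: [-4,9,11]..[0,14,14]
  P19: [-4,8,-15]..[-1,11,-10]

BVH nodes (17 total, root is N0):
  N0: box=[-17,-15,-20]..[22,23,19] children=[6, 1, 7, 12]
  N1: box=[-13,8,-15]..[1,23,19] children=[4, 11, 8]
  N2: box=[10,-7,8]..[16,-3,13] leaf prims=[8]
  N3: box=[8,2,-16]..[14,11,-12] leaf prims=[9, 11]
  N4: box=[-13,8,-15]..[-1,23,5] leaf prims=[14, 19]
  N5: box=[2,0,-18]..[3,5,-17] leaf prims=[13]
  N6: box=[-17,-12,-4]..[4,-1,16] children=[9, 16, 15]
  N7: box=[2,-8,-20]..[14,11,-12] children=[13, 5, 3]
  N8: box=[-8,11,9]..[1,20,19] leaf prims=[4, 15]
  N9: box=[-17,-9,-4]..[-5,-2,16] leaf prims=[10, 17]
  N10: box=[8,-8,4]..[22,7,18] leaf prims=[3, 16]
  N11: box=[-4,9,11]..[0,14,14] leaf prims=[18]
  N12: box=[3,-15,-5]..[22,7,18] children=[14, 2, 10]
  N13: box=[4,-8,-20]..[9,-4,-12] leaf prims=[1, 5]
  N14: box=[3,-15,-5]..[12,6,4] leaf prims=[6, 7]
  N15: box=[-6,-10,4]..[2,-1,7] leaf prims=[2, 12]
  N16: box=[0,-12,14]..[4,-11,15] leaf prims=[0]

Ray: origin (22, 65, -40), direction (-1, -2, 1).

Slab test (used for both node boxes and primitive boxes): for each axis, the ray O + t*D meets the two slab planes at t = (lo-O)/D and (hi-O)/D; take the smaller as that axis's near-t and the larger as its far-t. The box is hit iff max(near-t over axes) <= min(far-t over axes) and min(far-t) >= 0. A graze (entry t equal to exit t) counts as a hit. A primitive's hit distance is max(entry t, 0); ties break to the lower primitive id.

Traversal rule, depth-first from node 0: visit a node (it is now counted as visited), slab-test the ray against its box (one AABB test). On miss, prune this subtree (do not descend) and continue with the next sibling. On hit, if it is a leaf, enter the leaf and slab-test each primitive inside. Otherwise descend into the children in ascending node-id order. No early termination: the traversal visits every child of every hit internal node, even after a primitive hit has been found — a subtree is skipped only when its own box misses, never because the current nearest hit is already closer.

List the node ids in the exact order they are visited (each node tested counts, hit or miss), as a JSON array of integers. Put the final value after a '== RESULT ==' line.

Traverse from the root:
N0 x:[0,39] y:[21,40] z:[20,59] -> hit [21,39], descend [1, 6, 7, 12]
  N1 x:[21,35] y:[21,57/2] z:[25,59] -> hit [25,57/2], descend [4, 8, 11]
    N4 x:[23,35] y:[21,57/2] z:[25,45] -> hit [25,57/2] leaf, test {P14(miss), P19(miss)}
    N8 x:[21,30] y:[45/2,27] z:[49,59] -> miss, prune
    N11 x:[22,26] y:[51/2,28] z:[51,54] -> miss, prune
  N6 x:[18,39] y:[33,77/2] z:[36,56] -> hit [36,77/2], descend [9, 15, 16]
    N9 x:[27,39] y:[67/2,37] z:[36,56] -> hit [36,37] leaf, test {P10(miss), P17@t=36}
    N15 x:[20,28] y:[33,75/2] z:[44,47] -> miss, prune
    N16 x:[18,22] y:[38,77/2] z:[54,55] -> miss, prune
  N7 x:[8,20] y:[27,73/2] z:[20,28] -> miss, prune
  N12 x:[0,19] y:[29,40] z:[35,58] -> miss, prune

Visited [0, 1, 4, 8, 11, 6, 9, 15, 16, 7, 12]. Tests: 11 box, 2 leaf. Nearest: P17.

== RESULT ==
[0, 1, 4, 8, 11, 6, 9, 15, 16, 7, 12]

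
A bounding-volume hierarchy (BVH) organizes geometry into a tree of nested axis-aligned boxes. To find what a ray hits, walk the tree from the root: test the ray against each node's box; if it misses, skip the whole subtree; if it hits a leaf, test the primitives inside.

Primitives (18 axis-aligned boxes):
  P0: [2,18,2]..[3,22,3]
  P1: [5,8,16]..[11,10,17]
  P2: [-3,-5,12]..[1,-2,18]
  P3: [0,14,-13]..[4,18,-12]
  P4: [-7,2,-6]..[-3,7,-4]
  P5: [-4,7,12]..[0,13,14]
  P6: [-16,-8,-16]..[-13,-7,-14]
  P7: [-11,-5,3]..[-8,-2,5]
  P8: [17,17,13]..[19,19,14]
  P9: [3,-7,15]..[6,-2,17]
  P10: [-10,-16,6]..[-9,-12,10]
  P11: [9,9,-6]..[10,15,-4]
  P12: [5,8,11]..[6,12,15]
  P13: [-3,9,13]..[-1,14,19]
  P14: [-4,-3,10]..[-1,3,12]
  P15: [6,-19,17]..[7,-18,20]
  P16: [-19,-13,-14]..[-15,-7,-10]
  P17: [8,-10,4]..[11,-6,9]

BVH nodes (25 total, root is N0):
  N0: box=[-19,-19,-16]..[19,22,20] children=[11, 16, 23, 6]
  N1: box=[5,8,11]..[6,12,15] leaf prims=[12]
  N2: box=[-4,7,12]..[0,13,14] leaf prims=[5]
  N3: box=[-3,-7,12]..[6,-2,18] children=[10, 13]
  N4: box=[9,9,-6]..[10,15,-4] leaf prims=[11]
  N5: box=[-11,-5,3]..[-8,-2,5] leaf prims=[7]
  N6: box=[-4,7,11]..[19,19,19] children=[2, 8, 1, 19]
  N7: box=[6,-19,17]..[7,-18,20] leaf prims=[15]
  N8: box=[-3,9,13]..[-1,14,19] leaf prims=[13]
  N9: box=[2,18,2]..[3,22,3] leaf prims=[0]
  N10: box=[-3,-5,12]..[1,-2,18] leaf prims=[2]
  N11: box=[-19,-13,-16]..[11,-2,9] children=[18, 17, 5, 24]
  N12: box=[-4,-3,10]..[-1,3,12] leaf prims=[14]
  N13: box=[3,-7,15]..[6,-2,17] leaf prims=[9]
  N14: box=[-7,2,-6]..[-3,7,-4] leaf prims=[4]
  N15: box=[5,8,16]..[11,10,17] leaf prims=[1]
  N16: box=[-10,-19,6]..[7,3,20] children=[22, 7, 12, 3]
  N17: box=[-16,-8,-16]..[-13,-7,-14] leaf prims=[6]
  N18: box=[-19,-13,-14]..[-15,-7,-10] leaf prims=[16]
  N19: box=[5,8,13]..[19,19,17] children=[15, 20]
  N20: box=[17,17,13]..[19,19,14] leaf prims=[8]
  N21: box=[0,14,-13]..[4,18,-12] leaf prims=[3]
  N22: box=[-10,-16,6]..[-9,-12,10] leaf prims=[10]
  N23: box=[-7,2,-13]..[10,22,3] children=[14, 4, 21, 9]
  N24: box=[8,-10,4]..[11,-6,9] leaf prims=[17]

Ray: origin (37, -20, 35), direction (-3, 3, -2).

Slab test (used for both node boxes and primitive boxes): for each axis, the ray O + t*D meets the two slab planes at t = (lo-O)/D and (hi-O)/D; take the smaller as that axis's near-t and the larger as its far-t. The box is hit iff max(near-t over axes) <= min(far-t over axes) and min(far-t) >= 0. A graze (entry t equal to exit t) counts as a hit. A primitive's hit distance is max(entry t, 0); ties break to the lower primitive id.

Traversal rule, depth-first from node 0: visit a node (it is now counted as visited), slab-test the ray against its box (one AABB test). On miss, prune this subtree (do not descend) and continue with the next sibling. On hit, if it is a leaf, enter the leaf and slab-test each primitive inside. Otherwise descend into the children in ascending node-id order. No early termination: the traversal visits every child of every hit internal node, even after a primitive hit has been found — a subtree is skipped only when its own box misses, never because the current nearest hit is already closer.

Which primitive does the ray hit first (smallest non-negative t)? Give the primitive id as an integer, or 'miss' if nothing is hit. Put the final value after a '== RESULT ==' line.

Walk:
N0 x:[6,56/3] y:[1/3,14] z:[15/2,51/2] -> hit [15/2,14], descend [6, 11, 16, 23]
  N6 x:[6,41/3] y:[9,13] z:[8,12] -> hit [9,12], descend [1, 2, 8, 19]
    N1 x:[31/3,32/3] y:[28/3,32/3] z:[10,12] -> hit [31/3,32/3] leaf, test {P12@t=31/3}
    N2 x:[37/3,41/3] y:[9,11] z:[21/2,23/2] -> miss, prune
    N8 x:[38/3,40/3] y:[29/3,34/3] z:[8,11] -> miss, prune
    N19 x:[6,32/3] y:[28/3,13] z:[9,11] -> hit [28/3,32/3], descend [15, 20]
      N15 x:[26/3,32/3] y:[28/3,10] z:[9,19/2] -> hit [28/3,19/2] leaf, test {P1@t=28/3}
      N20 x:[6,20/3] y:[37/3,13] z:[21/2,11] -> miss, prune
  N11 x:[26/3,56/3] y:[7/3,6] z:[13,51/2] -> miss, prune
  N16 x:[10,47/3] y:[1/3,23/3] z:[15/2,29/2] -> miss, prune
  N23 x:[9,44/3] y:[22/3,14] z:[16,24] -> miss, prune

Summary -> nodes [0, 6, 1, 2, 8, 19, 15, 20, 11, 16, 23]; box-tests=11; leaf-entries=2; first=P1

== RESULT ==
1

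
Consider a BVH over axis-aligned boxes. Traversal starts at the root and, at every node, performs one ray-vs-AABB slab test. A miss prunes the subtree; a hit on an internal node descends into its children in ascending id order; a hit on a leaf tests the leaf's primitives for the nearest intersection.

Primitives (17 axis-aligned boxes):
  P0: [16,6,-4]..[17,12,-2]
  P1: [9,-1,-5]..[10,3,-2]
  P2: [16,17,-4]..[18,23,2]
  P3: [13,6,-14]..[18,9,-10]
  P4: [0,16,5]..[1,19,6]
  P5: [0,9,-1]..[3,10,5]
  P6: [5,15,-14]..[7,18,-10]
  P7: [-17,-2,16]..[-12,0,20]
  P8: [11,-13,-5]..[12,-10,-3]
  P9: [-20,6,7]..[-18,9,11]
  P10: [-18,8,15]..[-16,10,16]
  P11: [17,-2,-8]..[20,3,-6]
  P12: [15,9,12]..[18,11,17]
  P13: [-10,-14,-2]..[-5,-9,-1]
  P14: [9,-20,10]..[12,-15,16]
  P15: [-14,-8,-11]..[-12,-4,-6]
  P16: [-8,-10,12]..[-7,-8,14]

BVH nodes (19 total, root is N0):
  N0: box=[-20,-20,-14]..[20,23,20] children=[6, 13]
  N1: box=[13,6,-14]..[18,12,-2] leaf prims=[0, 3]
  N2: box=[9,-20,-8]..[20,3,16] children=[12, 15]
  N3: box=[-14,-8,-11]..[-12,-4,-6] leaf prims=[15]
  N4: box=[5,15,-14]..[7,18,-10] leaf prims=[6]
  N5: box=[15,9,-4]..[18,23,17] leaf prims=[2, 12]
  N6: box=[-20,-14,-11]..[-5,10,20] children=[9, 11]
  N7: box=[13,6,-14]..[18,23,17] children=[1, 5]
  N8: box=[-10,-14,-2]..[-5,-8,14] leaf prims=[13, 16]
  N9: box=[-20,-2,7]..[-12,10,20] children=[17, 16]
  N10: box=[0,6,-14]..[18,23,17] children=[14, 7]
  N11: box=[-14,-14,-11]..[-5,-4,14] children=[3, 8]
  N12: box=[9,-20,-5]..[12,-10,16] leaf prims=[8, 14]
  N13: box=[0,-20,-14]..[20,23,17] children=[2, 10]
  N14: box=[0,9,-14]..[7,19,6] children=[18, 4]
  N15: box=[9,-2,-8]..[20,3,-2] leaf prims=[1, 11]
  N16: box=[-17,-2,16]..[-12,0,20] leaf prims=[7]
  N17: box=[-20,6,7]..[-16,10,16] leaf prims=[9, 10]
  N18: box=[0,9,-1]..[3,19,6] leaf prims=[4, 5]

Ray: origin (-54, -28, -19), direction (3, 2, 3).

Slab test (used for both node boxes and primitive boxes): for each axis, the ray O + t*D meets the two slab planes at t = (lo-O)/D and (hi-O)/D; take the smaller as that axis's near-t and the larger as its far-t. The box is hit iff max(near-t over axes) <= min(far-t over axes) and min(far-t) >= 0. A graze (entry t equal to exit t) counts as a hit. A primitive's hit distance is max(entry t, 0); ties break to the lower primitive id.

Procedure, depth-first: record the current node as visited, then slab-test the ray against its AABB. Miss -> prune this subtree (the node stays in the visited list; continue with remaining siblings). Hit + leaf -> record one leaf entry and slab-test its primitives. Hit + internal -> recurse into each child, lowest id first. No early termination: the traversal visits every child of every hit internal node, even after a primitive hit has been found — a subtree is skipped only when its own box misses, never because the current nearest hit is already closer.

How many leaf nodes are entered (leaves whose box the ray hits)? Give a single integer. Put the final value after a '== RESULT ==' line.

Trace the traversal:
N0 x:[34/3,74/3] y:[4,51/2] z:[5/3,13] -> hit [34/3,13], descend [6, 13]
  N6 x:[34/3,49/3] y:[7,19] z:[8/3,13] -> hit [34/3,13], descend [9, 11]
    N9 x:[34/3,14] y:[13,19] z:[26/3,13] -> hit [13,13], descend [16, 17]
      N16 x:[37/3,14] y:[13,14] z:[35/3,13] -> hit [13,13] leaf, test {P7@t=13}
      N17 x:[34/3,38/3] y:[17,19] z:[26/3,35/3] -> miss, prune
    N11 x:[40/3,49/3] y:[7,12] z:[8/3,11] -> miss, prune
  N13 x:[18,74/3] y:[4,51/2] z:[5/3,12] -> miss, prune

7 AABB tests over nodes [0, 6, 9, 16, 17, 11, 13]; 1 leaf entered; closest P7.

== RESULT ==
1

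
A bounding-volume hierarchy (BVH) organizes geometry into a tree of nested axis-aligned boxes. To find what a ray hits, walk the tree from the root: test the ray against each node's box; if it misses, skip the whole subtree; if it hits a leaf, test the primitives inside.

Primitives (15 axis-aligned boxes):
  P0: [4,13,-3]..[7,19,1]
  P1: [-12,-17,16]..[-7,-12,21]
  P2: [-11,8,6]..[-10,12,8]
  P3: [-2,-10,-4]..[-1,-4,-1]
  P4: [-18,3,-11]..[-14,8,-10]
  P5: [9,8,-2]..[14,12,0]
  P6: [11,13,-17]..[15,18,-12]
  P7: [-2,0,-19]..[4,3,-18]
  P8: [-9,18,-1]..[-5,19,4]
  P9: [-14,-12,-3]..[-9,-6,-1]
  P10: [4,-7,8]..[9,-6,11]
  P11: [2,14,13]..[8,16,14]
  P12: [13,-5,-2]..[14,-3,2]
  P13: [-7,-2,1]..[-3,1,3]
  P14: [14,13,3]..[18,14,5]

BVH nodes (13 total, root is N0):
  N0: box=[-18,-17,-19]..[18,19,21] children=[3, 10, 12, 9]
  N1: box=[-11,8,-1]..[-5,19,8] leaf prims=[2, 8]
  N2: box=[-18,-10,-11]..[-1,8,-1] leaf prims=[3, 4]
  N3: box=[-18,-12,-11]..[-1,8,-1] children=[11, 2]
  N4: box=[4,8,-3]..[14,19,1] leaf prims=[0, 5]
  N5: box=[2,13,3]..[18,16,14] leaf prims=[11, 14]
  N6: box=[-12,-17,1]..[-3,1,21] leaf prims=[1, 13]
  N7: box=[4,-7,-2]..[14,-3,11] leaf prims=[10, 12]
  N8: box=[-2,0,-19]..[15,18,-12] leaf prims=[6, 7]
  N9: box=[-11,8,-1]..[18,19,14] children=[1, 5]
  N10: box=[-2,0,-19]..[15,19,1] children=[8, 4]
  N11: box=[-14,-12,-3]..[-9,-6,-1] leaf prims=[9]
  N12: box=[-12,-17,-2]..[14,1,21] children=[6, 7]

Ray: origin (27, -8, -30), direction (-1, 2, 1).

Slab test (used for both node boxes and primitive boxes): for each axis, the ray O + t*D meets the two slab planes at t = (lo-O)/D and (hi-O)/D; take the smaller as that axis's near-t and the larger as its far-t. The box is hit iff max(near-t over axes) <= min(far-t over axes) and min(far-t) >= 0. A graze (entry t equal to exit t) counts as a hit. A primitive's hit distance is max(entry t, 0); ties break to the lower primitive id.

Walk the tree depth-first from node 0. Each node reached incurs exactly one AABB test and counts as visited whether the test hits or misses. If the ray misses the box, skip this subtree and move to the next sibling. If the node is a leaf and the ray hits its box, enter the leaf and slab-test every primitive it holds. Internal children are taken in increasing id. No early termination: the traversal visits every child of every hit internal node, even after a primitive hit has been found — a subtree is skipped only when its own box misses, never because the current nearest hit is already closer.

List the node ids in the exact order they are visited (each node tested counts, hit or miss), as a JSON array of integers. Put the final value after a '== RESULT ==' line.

Walk:
N0 x:[9,45] y:[-9/2,27/2] z:[11,51] -> hit [11,27/2], descend [3, 9, 10, 12]
  N3 x:[28,45] y:[-2,8] z:[19,29] -> miss, prune
  N9 x:[9,38] y:[8,27/2] z:[29,44] -> miss, prune
  N10 x:[12,29] y:[4,27/2] z:[11,31] -> hit [12,27/2], descend [4, 8]
    N4 x:[13,23] y:[8,27/2] z:[27,31] -> miss, prune
    N8 x:[12,29] y:[4,13] z:[11,18] -> hit [12,13] leaf, test {P6@t=13, P7(miss)}
  N12 x:[13,39] y:[-9/2,9/2] z:[28,51] -> miss, prune

Summary -> nodes [0, 3, 9, 10, 4, 8, 12]; box-tests=7; leaf-entries=1; first=P6

== RESULT ==
[0, 3, 9, 10, 4, 8, 12]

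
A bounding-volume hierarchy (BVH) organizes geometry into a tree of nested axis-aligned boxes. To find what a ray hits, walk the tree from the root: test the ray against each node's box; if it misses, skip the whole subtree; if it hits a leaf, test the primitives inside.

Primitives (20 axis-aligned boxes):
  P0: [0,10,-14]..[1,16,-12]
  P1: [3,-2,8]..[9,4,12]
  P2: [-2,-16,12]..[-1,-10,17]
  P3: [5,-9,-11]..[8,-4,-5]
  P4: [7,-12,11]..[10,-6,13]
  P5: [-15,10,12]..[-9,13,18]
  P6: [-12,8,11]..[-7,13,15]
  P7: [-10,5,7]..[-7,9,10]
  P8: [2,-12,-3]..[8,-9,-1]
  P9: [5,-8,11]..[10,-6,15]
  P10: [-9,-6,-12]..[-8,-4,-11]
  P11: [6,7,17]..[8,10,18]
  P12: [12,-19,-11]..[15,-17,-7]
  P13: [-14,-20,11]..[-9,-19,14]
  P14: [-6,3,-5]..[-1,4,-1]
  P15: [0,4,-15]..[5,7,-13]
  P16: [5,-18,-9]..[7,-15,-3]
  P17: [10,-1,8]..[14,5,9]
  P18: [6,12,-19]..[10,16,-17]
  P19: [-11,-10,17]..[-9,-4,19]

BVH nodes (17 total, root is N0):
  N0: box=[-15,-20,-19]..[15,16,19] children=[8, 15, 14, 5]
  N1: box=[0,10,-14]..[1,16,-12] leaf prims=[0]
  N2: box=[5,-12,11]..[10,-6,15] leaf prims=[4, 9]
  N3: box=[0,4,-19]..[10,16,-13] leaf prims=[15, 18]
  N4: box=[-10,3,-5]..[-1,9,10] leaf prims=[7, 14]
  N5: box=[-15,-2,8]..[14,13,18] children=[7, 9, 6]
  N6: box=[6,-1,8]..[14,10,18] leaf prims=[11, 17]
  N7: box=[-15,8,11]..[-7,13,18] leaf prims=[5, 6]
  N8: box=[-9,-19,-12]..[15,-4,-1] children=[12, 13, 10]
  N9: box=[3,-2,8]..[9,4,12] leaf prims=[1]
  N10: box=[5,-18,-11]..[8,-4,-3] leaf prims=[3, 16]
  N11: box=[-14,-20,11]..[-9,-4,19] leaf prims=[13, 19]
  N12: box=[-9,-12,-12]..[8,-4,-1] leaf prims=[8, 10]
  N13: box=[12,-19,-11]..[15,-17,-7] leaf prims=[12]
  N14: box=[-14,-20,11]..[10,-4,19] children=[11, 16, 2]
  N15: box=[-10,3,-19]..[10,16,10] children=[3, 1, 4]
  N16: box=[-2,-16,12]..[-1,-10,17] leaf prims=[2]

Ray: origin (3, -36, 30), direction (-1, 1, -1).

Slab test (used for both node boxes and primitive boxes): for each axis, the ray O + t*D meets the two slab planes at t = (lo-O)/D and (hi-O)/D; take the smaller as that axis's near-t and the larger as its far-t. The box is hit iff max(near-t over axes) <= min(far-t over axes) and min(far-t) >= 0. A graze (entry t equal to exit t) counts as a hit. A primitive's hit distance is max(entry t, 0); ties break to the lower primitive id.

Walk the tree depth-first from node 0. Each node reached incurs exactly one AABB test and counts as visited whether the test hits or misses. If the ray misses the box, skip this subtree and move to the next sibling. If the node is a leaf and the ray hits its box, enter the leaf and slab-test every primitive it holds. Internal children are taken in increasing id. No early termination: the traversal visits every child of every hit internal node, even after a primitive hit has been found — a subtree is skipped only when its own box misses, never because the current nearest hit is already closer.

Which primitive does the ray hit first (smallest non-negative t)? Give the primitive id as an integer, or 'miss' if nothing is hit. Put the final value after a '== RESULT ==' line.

Trace the traversal:
N0 x:[-12,18] y:[16,52] z:[11,49] -> hit [16,18], descend [5, 8, 14, 15]
  N5 x:[-11,18] y:[34,49] z:[12,22] -> miss, prune
  N8 x:[-12,12] y:[17,32] z:[31,42] -> miss, prune
  N14 x:[-7,17] y:[16,32] z:[11,19] -> hit [16,17], descend [2, 11, 16]
    N2 x:[-7,-2] y:[24,30] z:[15,19] -> miss, prune
    N11 x:[12,17] y:[16,32] z:[11,19] -> hit [16,17] leaf, test {P13@t=16, P19(miss)}
    N16 x:[4,5] y:[20,26] z:[13,18] -> miss, prune
  N15 x:[-7,13] y:[39,52] z:[20,49] -> miss, prune

Visited [0, 5, 8, 14, 2, 11, 16, 15]. Tests: 8 box, 1 leaf. Nearest: P13.

== RESULT ==
13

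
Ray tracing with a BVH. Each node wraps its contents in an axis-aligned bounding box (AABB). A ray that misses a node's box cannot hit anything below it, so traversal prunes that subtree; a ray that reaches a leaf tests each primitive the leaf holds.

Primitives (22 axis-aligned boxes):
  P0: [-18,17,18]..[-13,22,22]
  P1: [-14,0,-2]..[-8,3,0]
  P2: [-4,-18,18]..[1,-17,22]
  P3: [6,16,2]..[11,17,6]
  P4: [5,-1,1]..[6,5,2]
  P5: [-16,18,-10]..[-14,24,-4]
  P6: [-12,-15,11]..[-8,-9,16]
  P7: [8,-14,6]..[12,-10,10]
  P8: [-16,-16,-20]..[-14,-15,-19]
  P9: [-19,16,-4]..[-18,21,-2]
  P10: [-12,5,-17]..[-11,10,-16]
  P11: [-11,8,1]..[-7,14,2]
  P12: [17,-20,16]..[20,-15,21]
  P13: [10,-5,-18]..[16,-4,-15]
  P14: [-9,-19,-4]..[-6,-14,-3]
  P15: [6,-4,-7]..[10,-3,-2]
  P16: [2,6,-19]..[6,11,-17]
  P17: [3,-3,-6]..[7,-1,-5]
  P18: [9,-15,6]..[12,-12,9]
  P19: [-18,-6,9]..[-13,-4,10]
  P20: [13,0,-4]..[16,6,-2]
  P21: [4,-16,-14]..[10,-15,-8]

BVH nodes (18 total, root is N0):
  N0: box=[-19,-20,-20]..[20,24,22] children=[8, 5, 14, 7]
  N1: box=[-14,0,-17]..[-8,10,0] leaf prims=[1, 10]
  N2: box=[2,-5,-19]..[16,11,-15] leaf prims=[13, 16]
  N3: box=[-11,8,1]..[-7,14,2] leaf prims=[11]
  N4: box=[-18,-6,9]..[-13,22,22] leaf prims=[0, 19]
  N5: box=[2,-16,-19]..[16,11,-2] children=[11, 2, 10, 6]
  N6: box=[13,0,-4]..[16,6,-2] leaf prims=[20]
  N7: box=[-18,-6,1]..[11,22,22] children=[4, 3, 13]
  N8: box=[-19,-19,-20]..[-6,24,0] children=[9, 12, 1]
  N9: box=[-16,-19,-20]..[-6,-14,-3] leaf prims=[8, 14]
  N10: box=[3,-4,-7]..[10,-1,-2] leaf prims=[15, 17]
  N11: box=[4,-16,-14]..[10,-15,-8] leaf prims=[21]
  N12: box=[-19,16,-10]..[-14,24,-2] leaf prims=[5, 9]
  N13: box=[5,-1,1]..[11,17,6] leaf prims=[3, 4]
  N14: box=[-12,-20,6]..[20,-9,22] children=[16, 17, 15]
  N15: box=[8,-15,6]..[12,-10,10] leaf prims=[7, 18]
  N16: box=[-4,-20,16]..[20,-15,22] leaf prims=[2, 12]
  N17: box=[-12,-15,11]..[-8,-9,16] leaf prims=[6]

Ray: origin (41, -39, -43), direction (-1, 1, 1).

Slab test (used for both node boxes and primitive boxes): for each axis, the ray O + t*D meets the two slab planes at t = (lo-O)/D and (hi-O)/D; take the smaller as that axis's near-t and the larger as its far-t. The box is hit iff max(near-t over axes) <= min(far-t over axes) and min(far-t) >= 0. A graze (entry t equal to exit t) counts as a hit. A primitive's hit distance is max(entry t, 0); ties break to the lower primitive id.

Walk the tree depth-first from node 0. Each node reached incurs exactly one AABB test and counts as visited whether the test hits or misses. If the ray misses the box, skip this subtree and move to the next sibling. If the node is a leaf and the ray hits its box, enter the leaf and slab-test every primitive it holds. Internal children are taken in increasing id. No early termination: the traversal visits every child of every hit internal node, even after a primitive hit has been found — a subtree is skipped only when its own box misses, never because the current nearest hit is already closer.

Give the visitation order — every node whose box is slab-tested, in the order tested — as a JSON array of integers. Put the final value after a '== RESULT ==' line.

Walk:
N0 x:[21,60] y:[19,63] z:[23,65] -> hit [23,60], descend [5, 7, 8, 14]
  N5 x:[25,39] y:[23,50] z:[24,41] -> hit [25,39], descend [2, 6, 10, 11]
    N2 x:[25,39] y:[34,50] z:[24,28] -> miss, prune
    N6 x:[25,28] y:[39,45] z:[39,41] -> miss, prune
    N10 x:[31,38] y:[35,38] z:[36,41] -> hit [36,38] leaf, test {P15(miss), P17@t=37}
    N11 x:[31,37] y:[23,24] z:[29,35] -> miss, prune
  N7 x:[30,59] y:[33,61] z:[44,65] -> hit [44,59], descend [3, 4, 13]
    N3 x:[48,52] y:[47,53] z:[44,45] -> miss, prune
    N4 x:[54,59] y:[33,61] z:[52,65] -> hit [54,59] leaf, test {P0(miss), P19(miss)}
    N13 x:[30,36] y:[38,56] z:[44,49] -> miss, prune
  N8 x:[47,60] y:[20,63] z:[23,43] -> miss, prune
  N14 x:[21,53] y:[19,30] z:[49,65] -> miss, prune

Summary -> nodes [0, 5, 2, 6, 10, 11, 7, 3, 4, 13, 8, 14]; box-tests=12; leaf-entries=2; first=P17

== RESULT ==
[0, 5, 2, 6, 10, 11, 7, 3, 4, 13, 8, 14]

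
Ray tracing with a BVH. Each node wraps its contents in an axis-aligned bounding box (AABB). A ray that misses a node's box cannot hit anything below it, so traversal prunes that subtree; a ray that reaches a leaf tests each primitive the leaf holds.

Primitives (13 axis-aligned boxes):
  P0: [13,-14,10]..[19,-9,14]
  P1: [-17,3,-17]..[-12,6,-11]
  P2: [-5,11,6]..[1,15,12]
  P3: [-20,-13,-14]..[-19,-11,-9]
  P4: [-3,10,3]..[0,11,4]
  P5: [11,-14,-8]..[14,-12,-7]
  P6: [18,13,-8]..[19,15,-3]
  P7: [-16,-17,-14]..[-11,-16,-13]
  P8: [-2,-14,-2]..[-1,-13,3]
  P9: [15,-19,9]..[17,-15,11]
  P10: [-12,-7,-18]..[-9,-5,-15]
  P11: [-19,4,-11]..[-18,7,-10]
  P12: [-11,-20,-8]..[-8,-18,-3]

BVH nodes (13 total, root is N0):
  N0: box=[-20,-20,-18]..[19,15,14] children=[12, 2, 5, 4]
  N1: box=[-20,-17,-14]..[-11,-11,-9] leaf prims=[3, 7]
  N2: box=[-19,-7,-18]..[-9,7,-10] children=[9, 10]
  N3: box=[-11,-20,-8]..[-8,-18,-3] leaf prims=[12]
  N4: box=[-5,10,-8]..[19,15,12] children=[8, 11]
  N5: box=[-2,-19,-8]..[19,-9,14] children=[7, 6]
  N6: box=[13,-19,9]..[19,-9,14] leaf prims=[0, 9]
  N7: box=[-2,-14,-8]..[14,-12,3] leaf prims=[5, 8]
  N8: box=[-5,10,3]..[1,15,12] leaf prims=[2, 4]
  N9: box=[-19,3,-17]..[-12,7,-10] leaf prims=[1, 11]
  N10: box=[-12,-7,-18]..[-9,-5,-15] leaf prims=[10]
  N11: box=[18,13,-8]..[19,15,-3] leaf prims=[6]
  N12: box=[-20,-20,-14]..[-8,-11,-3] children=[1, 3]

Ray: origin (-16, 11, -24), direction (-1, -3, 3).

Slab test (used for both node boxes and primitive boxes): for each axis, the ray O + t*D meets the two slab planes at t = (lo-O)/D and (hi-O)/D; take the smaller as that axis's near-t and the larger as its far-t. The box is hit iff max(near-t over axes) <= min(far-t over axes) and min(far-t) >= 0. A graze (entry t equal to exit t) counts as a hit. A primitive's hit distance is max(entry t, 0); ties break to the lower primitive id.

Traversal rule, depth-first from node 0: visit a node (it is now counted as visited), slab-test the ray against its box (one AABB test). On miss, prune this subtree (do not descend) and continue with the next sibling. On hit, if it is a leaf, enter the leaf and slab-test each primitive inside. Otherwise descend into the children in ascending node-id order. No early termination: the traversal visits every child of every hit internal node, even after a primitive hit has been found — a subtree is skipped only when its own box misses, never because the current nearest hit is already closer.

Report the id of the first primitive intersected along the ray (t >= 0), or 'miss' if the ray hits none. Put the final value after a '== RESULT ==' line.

Walk:
N0 x:[-35,4] y:[-4/3,31/3] z:[2,38/3] -> hit [2,4], descend [2, 4, 5, 12]
  N2 x:[-7,3] y:[4/3,6] z:[2,14/3] -> hit [2,3], descend [9, 10]
    N9 x:[-4,3] y:[4/3,8/3] z:[7/3,14/3] -> hit [7/3,8/3] leaf, test {P1(miss), P11(miss)}
    N10 x:[-7,-4] y:[16/3,6] z:[2,3] -> miss, prune
  N4 x:[-35,-11] y:[-4/3,1/3] z:[16/3,12] -> miss, prune
  N5 x:[-35,-14] y:[20/3,10] z:[16/3,38/3] -> miss, prune
  N12 x:[-8,4] y:[22/3,31/3] z:[10/3,7] -> miss, prune

Visited [0, 2, 9, 10, 4, 5, 12]. Tests: 7 box, 1 leaf. Nearest: miss.

== RESULT ==
miss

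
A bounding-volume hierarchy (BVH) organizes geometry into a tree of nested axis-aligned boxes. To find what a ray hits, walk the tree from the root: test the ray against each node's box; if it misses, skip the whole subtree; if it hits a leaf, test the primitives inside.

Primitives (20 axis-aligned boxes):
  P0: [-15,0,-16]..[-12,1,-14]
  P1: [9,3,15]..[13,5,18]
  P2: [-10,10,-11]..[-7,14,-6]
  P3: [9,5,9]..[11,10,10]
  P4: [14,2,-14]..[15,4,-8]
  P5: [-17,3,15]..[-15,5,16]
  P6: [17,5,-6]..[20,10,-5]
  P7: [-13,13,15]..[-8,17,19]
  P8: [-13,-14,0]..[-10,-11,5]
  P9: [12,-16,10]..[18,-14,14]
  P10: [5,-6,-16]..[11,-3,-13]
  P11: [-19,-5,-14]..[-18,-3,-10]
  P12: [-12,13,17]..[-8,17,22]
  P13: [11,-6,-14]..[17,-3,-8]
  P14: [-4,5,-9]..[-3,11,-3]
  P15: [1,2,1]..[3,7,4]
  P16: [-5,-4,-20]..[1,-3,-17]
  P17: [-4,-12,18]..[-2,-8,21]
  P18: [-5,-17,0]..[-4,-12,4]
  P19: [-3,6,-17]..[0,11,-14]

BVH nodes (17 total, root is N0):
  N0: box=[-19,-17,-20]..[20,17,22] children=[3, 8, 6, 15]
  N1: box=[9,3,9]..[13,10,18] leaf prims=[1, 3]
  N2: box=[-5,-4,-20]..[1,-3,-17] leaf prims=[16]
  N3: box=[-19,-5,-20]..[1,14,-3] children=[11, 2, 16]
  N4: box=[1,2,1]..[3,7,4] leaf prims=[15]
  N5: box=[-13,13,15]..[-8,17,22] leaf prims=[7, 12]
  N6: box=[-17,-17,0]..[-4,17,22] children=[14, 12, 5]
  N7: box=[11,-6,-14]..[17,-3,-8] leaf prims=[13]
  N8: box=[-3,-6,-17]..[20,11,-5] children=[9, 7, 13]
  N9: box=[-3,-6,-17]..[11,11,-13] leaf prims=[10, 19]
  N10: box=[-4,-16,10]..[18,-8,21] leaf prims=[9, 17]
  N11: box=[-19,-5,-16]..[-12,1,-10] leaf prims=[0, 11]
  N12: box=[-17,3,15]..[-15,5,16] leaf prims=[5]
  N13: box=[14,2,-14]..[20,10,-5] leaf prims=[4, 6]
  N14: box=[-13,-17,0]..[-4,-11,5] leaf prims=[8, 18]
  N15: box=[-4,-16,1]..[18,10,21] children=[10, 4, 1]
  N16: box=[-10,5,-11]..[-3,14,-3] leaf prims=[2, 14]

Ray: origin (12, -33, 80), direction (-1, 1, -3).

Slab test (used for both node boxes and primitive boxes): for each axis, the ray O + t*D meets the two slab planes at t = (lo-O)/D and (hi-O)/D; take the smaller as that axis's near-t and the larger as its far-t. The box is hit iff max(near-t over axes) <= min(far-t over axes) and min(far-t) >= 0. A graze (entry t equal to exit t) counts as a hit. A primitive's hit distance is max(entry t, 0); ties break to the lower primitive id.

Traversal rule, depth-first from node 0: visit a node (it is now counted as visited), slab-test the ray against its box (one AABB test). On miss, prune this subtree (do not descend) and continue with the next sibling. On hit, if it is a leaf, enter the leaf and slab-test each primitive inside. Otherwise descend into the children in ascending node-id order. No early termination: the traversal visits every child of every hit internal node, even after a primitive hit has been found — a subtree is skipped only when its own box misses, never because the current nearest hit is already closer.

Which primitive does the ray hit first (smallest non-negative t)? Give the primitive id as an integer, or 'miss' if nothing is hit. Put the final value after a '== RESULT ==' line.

Trace the traversal:
N0 x:[-8,31] y:[16,50] z:[58/3,100/3] -> hit [58/3,31], descend [3, 6, 8, 15]
  N3 x:[11,31] y:[28,47] z:[83/3,100/3] -> hit [28,31], descend [2, 11, 16]
    N2 x:[11,17] y:[29,30] z:[97/3,100/3] -> miss, prune
    N11 x:[24,31] y:[28,34] z:[30,32] -> hit [30,31] leaf, test {P0(miss), P11@t=30}
    N16 x:[15,22] y:[38,47] z:[83/3,91/3] -> miss, prune
  N6 x:[16,29] y:[16,50] z:[58/3,80/3] -> hit [58/3,80/3], descend [5, 12, 14]
    N5 x:[20,25] y:[46,50] z:[58/3,65/3] -> miss, prune
    N12 x:[27,29] y:[36,38] z:[64/3,65/3] -> miss, prune
    N14 x:[16,25] y:[16,22] z:[25,80/3] -> miss, prune
  N8 x:[-8,15] y:[27,44] z:[85/3,97/3] -> miss, prune
  N15 x:[-6,16] y:[17,43] z:[59/3,79/3] -> miss, prune

Summary -> nodes [0, 3, 2, 11, 16, 6, 5, 12, 14, 8, 15]; box-tests=11; leaf-entries=1; first=P11

== RESULT ==
11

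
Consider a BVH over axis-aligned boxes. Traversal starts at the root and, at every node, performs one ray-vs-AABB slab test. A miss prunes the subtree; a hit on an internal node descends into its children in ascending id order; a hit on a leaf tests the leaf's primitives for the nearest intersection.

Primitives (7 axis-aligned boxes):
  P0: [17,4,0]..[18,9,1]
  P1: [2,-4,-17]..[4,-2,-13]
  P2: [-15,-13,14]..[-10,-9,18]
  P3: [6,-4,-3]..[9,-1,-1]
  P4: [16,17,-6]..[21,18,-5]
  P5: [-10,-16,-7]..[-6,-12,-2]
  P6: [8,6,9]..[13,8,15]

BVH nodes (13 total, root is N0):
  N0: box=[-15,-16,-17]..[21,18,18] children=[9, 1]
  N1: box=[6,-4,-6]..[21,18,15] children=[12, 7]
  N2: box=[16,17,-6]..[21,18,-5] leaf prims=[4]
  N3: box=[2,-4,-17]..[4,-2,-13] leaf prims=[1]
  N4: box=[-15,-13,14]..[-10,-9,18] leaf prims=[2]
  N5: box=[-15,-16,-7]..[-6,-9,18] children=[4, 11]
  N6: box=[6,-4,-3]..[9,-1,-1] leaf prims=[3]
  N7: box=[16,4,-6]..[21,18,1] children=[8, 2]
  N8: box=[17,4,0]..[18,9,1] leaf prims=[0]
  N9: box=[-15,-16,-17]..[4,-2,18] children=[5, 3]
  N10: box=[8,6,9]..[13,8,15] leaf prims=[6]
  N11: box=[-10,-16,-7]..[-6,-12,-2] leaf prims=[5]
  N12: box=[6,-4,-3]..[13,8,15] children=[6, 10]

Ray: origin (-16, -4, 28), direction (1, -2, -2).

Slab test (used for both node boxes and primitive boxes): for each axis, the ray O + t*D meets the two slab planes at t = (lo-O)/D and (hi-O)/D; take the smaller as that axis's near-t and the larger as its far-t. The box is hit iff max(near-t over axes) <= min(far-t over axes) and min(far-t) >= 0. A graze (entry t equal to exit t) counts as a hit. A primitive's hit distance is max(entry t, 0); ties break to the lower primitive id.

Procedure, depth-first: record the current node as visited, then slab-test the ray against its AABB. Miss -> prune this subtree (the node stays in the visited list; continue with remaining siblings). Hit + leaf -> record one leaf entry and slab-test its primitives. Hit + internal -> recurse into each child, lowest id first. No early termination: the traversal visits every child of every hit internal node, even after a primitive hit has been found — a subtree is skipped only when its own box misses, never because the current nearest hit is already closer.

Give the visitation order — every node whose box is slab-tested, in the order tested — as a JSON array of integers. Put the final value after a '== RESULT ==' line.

Trace the traversal:
N0 x:[1,37] y:[-11,6] z:[5,45/2] -> hit [5,6], descend [1, 9]
  N1 x:[22,37] y:[-11,0] z:[13/2,17] -> miss, prune
  N9 x:[1,20] y:[-1,6] z:[5,45/2] -> hit [5,6], descend [3, 5]
    N3 x:[18,20] y:[-1,0] z:[41/2,45/2] -> miss, prune
    N5 x:[1,10] y:[5/2,6] z:[5,35/2] -> hit [5,6], descend [4, 11]
      N4 x:[1,6] y:[5/2,9/2] z:[5,7] -> miss, prune
      N11 x:[6,10] y:[4,6] z:[15,35/2] -> miss, prune

order=[0, 1, 9, 3, 5, 4, 11]  |boxes|=7  |leaves|=0  hit=miss

== RESULT ==
[0, 1, 9, 3, 5, 4, 11]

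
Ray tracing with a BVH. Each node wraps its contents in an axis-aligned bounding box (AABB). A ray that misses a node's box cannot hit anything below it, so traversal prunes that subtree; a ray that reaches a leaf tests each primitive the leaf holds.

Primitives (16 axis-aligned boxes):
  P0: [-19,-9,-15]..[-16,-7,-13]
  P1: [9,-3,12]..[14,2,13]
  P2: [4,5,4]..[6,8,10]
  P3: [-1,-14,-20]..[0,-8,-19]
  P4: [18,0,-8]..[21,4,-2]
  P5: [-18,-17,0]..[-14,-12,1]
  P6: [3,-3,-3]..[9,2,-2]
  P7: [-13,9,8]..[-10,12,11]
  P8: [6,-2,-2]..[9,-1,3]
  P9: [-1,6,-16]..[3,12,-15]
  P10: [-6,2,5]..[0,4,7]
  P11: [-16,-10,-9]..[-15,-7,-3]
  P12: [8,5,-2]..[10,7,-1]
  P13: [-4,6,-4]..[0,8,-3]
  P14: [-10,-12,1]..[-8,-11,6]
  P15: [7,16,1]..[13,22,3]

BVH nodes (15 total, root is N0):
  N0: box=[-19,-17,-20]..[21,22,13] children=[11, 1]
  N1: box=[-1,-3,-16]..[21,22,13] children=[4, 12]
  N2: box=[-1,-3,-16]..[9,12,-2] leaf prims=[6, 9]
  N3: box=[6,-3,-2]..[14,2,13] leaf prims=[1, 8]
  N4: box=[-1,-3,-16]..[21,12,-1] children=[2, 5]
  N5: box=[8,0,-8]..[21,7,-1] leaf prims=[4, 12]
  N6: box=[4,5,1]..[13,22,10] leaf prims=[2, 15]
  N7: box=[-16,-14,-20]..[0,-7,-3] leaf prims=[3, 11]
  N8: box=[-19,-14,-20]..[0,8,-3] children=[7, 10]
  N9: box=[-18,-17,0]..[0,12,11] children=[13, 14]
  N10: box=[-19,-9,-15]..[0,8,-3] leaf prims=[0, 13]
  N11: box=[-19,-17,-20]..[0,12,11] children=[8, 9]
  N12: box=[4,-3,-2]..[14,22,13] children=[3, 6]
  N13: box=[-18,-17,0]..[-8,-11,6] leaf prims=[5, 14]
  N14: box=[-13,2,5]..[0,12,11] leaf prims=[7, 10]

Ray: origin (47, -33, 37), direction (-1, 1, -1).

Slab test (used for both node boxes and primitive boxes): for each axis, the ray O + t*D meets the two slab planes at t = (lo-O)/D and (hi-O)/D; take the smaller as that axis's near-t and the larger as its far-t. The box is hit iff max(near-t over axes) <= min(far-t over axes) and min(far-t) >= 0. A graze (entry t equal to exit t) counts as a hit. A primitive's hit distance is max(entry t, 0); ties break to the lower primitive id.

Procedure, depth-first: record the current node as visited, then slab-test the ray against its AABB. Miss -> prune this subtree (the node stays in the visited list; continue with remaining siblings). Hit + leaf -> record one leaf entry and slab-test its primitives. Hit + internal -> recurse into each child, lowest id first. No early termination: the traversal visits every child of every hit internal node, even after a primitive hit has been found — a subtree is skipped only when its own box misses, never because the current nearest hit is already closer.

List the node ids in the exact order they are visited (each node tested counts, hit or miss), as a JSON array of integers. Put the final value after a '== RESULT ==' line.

Trace the traversal:
N0 x:[26,66] y:[16,55] z:[24,57] -> hit [26,55], descend [1, 11]
  N1 x:[26,48] y:[30,55] z:[24,53] -> hit [30,48], descend [4, 12]
    N4 x:[26,48] y:[30,45] z:[38,53] -> hit [38,45], descend [2, 5]
      N2 x:[38,48] y:[30,45] z:[39,53] -> hit [39,45] leaf, test {P6(miss), P9(miss)}
      N5 x:[26,39] y:[33,40] z:[38,45] -> hit [38,39] leaf, test {P4(miss), P12@t=38}
    N12 x:[33,43] y:[30,55] z:[24,39] -> hit [33,39], descend [3, 6]
      N3 x:[33,41] y:[30,35] z:[24,39] -> hit [33,35] leaf, test {P1(miss), P8(miss)}
      N6 x:[34,43] y:[38,55] z:[27,36] -> miss, prune
  N11 x:[47,66] y:[16,45] z:[26,57] -> miss, prune

order=[0, 1, 4, 2, 5, 12, 3, 6, 11]  |boxes|=9  |leaves|=3  hit=P12

== RESULT ==
[0, 1, 4, 2, 5, 12, 3, 6, 11]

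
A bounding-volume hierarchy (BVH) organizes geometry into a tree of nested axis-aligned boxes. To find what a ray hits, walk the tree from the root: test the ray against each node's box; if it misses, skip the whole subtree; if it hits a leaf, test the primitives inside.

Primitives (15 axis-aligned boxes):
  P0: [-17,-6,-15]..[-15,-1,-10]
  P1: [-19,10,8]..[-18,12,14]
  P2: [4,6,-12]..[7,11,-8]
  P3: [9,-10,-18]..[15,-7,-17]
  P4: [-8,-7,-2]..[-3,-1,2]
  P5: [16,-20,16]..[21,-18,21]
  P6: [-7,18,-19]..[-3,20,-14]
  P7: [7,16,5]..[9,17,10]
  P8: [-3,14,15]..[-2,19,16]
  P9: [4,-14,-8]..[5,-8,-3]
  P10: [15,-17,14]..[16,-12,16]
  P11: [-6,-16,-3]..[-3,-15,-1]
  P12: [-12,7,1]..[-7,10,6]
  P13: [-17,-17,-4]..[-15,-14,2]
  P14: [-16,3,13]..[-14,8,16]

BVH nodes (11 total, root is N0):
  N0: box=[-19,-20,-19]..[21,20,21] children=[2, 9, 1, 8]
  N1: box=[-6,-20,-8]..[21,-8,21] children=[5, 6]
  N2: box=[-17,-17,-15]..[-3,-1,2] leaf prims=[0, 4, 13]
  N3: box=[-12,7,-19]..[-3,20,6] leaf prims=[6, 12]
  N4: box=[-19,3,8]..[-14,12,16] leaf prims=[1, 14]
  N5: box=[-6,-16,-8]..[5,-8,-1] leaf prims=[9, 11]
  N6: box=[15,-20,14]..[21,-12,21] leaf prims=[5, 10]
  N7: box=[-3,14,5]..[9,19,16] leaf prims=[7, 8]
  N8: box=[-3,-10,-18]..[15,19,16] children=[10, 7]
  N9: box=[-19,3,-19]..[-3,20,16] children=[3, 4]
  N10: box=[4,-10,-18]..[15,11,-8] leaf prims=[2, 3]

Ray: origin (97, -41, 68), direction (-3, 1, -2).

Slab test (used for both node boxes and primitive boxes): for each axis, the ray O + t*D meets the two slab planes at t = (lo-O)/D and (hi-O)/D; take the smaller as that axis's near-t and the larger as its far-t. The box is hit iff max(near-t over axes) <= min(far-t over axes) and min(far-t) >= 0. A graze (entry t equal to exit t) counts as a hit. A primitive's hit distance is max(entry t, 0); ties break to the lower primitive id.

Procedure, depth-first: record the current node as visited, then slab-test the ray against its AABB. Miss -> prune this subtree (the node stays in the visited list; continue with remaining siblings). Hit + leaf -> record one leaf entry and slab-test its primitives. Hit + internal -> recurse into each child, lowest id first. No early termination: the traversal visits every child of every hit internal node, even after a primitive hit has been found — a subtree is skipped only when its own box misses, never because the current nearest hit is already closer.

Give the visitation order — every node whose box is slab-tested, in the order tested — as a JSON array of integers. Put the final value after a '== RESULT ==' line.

Walk:
N0 x:[76/3,116/3] y:[21,61] z:[47/2,87/2] -> hit [76/3,116/3], descend [1, 2, 8, 9]
  N1 x:[76/3,103/3] y:[21,33] z:[47/2,38] -> hit [76/3,33], descend [5, 6]
    N5 x:[92/3,103/3] y:[25,33] z:[69/2,38] -> miss, prune
    N6 x:[76/3,82/3] y:[21,29] z:[47/2,27] -> hit [76/3,27] leaf, test {P5(miss), P10@t=27}
  N2 x:[100/3,38] y:[24,40] z:[33,83/2] -> hit [100/3,38] leaf, test {P0(miss), P4@t=34, P13(miss)}
  N8 x:[82/3,100/3] y:[31,60] z:[26,43] -> hit [31,100/3], descend [7, 10]
    N7 x:[88/3,100/3] y:[55,60] z:[26,63/2] -> miss, prune
    N10 x:[82/3,31] y:[31,52] z:[38,43] -> miss, prune
  N9 x:[100/3,116/3] y:[44,61] z:[26,87/2] -> miss, prune

order=[0, 1, 5, 6, 2, 8, 7, 10, 9]  |boxes|=9  |leaves|=2  hit=P10

== RESULT ==
[0, 1, 5, 6, 2, 8, 7, 10, 9]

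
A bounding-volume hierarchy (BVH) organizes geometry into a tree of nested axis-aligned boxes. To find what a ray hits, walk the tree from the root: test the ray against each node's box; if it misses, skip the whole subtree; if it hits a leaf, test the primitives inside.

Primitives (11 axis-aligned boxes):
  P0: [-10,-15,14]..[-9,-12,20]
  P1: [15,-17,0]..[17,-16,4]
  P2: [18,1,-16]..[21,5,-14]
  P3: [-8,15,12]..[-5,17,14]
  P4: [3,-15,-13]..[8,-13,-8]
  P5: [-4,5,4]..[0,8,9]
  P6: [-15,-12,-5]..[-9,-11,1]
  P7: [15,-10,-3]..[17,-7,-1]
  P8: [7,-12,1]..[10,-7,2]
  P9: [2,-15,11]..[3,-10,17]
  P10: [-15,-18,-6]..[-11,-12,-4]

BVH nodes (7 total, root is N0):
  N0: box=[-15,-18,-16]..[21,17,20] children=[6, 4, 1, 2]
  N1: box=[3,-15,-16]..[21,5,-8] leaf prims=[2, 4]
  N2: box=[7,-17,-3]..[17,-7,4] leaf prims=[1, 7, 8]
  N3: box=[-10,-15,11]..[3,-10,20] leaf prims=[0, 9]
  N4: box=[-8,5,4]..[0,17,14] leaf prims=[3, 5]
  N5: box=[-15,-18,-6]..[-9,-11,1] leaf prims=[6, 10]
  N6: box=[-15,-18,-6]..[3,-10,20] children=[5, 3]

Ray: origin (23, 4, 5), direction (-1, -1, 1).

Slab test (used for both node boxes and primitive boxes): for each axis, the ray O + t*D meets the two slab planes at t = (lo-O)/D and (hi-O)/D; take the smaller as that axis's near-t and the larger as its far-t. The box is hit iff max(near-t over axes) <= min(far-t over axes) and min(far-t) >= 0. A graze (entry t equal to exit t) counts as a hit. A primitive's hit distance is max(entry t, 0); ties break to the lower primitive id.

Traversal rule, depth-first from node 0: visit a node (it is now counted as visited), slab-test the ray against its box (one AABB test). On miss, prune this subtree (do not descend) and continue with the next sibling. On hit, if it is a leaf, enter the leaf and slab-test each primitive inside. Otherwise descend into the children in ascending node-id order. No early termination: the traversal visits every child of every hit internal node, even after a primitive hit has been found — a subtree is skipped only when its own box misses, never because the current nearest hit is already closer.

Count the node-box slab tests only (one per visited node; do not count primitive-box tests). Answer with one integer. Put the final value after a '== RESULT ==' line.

Walk:
N0 x:[2,38] y:[-13,22] z:[-21,15] -> hit [2,15], descend [1, 2, 4, 6]
  N1 x:[2,20] y:[-1,19] z:[-21,-13] -> miss, prune
  N2 x:[6,16] y:[11,21] z:[-8,-1] -> miss, prune
  N4 x:[23,31] y:[-13,-1] z:[-1,9] -> miss, prune
  N6 x:[20,38] y:[14,22] z:[-11,15] -> miss, prune

Visited [0, 1, 2, 4, 6]. Tests: 5 box, 0 leaf. Nearest: miss.

== RESULT ==
5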